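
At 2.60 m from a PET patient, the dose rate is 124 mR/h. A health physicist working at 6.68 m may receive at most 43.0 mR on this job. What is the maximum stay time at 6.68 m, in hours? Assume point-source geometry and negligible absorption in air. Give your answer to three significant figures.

2.29 h

Intensity scales as (d₁/d₂)², so rate at 6.68 m:
(2.60/6.68)² = 0.1515, so 124 × 0.1515 = 18.79 mR/h.
Stay time = 43.0 mR ÷ 18.79 mR/h = 2.288 h.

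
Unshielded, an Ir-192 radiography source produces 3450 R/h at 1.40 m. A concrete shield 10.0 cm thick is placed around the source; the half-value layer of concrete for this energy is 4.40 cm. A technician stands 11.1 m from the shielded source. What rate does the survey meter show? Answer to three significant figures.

Distance alone: (1.40/11.1)² = 0.01591, so 3450 × 0.01591 = 54.89 R/h.
Shield: 10.0/4.40 = 2.273 half-value layers → attenuation 2^(−2.273) = 0.2069.
Combined: 54.89 × 0.2069 = 11.36 R/h.

11.4 R/h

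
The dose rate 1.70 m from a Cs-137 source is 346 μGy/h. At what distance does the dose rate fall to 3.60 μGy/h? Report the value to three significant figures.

Applying the 1/r² law, d₂ = d₁·√(I₁/I₂).
I₁/I₂ = 346/3.60 = 96.11, so d₂ = 1.70 × √96.11 = 16.67 m.

16.7 m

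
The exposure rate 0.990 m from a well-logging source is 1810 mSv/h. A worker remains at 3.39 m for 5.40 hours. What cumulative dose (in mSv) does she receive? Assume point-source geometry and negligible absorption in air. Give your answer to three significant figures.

By the inverse-square law, rate at 3.39 m:
(0.990/3.39)² = 0.08528, so 1810 × 0.08528 = 154.4 mSv/h.
Dose = rate × time = 154.4 mSv/h × 5.400 h = 833.8 mSv.

834 mSv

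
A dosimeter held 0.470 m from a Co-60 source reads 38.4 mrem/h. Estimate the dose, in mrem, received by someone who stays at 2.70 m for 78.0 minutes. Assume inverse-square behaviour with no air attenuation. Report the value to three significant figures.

Applying the 1/r² law, rate at 2.70 m:
(0.470/2.70)² = 0.03030, so 38.4 × 0.03030 = 1.164 mrem/h.
Dose = rate × time = 1.164 mrem/h × 1.300 h = 1.513 mrem.

1.51 mrem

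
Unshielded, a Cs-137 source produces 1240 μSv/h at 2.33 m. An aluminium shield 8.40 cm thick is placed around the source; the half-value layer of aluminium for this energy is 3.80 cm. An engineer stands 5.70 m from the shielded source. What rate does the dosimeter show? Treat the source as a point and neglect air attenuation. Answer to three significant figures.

44.8 μSv/h

Distance alone: (2.33/5.70)² = 0.1671, so 1240 × 0.1671 = 207.2 μSv/h.
Shield: 8.40/3.80 = 2.211 half-value layers → attenuation 2^(−2.211) = 0.2160.
Combined: 207.2 × 0.2160 = 44.76 μSv/h.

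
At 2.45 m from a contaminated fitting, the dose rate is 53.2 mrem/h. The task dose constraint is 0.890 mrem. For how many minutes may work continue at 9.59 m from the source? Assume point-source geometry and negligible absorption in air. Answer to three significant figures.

Using I₁d₁² = I₂d₂², rate at 9.59 m:
53.2 × (2.45/9.59)² = 53.2 × 0.06527 = 3.472 mrem/h.
Stay time = 0.890 mrem ÷ 3.472 mrem/h = 0.2563 h = 15.38 min.

15.4 min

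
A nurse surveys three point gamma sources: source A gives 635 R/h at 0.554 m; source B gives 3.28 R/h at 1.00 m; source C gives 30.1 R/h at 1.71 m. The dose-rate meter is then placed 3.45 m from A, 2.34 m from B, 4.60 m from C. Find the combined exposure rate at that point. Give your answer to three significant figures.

By superposition, sum each source's inverse-square contribution:
A: 635 × (0.554/3.45)² = 16.37 R/h
B: 3.28 × (1.00/2.34)² = 0.5990 R/h
C: 30.1 × (1.71/4.60)² = 4.160 R/h
Total = 16.37 + 0.5990 + 4.160 = 21.13 R/h.

21.1 R/h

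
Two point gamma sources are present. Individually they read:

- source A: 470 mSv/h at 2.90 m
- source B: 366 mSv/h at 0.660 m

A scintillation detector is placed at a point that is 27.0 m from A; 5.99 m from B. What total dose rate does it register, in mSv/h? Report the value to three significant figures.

9.87 mSv/h

By superposition, sum each source's inverse-square contribution:
A: 470 × (2.90/27.0)² = 5.422 mSv/h
B: 366 × (0.660/5.99)² = 4.443 mSv/h
Total = 5.422 + 4.443 = 9.865 mSv/h.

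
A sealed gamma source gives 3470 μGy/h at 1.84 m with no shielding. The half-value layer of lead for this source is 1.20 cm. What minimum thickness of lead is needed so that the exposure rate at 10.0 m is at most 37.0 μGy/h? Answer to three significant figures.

2.00 cm

At 10.0 m, distance alone gives (1.84/10.0)² = 0.03386, so 3470 × 0.03386 = 117.5 μGy/h.
Further attenuation needed: 117.5/37.0 = 3.176.
n = log₂(3.176) = 1.667 half-value layers.
Thickness = 1.667 × 1.20 cm = 2.000 cm.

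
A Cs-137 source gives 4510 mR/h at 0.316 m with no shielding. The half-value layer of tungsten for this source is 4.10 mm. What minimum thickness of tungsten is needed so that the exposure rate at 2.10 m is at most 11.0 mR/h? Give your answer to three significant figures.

At 2.10 m, distance alone gives 4510 × (0.316/2.10)² = 4510 × 0.02264 = 102.1 mR/h.
Further attenuation needed: 102.1/11.0 = 9.282.
n = log₂(9.282) = 3.214 half-value layers.
Thickness = 3.214 × 4.10 mm = 13.18 mm.

13.2 mm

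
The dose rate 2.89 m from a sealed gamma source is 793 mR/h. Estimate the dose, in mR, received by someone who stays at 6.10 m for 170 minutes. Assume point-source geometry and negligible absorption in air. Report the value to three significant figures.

Using I₁d₁² = I₂d₂², rate at 6.10 m:
793 × (2.89/6.10)² = 793 × 0.2245 = 178.0 mR/h.
Dose = rate × time = 178.0 mR/h × 2.833 h = 504.3 mR.

504 mR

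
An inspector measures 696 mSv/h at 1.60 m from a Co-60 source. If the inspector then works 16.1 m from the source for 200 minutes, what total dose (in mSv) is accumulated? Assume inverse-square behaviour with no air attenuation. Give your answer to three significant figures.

22.9 mSv

Applying the 1/r² law, rate at 16.1 m:
696 × (1.60/16.1)² = 696 × 0.009876 = 6.874 mSv/h.
Dose = rate × time = 6.874 mSv/h × 3.333 h = 22.91 mSv.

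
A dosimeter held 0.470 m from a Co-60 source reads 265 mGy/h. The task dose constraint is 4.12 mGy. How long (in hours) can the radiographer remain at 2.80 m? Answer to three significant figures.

0.552 h

Using I₁d₁² = I₂d₂², rate at 2.80 m:
(0.470/2.80)² = 0.02818, so 265 × 0.02818 = 7.468 mGy/h.
Stay time = 4.12 mGy ÷ 7.468 mGy/h = 0.5517 h.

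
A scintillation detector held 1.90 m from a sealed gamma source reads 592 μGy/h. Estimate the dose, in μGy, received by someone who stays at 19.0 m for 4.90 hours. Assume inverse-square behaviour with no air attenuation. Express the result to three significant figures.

Applying the 1/r² law, rate at 19.0 m:
(1.90/19.0)² = 0.01000, so 592 × 0.01000 = 5.920 μGy/h.
Dose = rate × time = 5.920 μGy/h × 4.900 h = 29.01 μGy.

29.0 μGy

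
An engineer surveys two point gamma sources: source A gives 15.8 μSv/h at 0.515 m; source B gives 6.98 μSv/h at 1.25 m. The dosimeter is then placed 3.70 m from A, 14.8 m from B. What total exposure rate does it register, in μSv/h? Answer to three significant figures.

By superposition, sum each source's inverse-square contribution:
A: 15.8 × (0.515/3.70)² = 0.3061 μSv/h
B: 6.98 × (1.25/14.8)² = 0.04979 μSv/h
Total = 0.3061 + 0.04979 = 0.3559 μSv/h.

0.356 μSv/h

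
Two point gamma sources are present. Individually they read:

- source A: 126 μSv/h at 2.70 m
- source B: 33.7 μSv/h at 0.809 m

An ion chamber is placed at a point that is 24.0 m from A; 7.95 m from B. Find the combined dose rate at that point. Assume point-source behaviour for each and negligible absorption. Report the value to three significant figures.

1.94 μSv/h

By superposition, sum each source's inverse-square contribution:
A: 126 × (2.70/24.0)² = 1.595 μSv/h
B: 33.7 × (0.809/7.95)² = 0.3490 μSv/h
Total = 1.595 + 0.3490 = 1.944 μSv/h.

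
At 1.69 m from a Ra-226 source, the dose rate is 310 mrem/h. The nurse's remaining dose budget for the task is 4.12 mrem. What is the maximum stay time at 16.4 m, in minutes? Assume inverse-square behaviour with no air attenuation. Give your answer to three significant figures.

75.1 min

Using I₁d₁² = I₂d₂², rate at 16.4 m:
310 × (1.69/16.4)² = 310 × 0.01062 = 3.292 mrem/h.
Stay time = 4.12 mrem ÷ 3.292 mrem/h = 1.252 h = 75.12 min.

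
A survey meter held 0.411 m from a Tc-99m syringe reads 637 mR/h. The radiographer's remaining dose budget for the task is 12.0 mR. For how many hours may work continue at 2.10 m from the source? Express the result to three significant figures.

0.492 h

By the inverse-square law, rate at 2.10 m:
(0.411/2.10)² = 0.03830, so 637 × 0.03830 = 24.40 mR/h.
Stay time = 12.0 mR ÷ 24.40 mR/h = 0.4918 h.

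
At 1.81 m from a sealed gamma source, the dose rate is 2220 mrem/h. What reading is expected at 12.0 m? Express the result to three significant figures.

Intensity scales as (d₁/d₂)², so the rate at 12.0 m is
(1.81/12.0)² = 0.02275, so 2220 × 0.02275 = 50.50 mrem/h.

50.5 mrem/h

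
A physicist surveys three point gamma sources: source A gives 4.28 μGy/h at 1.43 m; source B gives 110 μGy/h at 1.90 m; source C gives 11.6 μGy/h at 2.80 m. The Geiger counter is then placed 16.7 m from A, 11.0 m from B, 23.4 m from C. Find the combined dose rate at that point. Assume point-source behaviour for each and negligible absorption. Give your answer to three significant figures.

By superposition, sum each source's inverse-square contribution:
A: 4.28 × (1.43/16.7)² = 0.03138 μGy/h
B: 110 × (1.90/11.0)² = 3.282 μGy/h
C: 11.6 × (2.80/23.4)² = 0.1661 μGy/h
Total = 0.03138 + 3.282 + 0.1661 = 3.479 μGy/h.

3.48 μGy/h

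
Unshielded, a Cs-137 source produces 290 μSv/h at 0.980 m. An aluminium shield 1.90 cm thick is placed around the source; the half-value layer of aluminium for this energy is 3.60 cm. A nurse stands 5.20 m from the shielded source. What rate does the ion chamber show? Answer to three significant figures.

Distance alone: (0.980/5.20)² = 0.03552, so 290 × 0.03552 = 10.30 μSv/h.
Shield: 1.90/3.60 = 0.5278 half-value layers → attenuation 2^(−0.5278) = 0.6936.
Combined: 10.30 × 0.6936 = 7.144 μSv/h.

7.14 μSv/h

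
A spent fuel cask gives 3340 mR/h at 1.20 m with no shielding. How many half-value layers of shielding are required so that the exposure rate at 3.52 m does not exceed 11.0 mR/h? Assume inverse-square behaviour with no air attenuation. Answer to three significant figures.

5.14 half-value layers

At 3.52 m, distance alone gives 3340 × (1.20/3.52)² = 3340 × 0.1162 = 388.1 mR/h.
Further attenuation needed: 388.1/11.0 = 35.28.
n = log₂(35.28) = 5.141 half-value layers.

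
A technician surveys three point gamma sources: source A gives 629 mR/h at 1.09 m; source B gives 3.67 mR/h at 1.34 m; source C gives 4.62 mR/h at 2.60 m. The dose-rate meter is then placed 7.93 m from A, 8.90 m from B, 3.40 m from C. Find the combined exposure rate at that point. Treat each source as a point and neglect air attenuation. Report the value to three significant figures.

By superposition, sum each source's inverse-square contribution:
A: 629 × (1.09/7.93)² = 11.88 mR/h
B: 3.67 × (1.34/8.90)² = 0.08319 mR/h
C: 4.62 × (2.60/3.40)² = 2.702 mR/h
Total = 11.88 + 0.08319 + 2.702 = 14.67 mR/h.

14.7 mR/h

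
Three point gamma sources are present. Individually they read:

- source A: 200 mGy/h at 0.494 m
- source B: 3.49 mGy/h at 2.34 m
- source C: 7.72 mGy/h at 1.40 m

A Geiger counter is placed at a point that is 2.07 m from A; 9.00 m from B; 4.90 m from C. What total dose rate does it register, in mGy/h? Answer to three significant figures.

Each source contributes Iᵢ·(dᵢ/rᵢ)²; contributions add.
A: 200 × (0.494/2.07)² = 11.39 mGy/h
B: 3.49 × (2.34/9.00)² = 0.2359 mGy/h
C: 7.72 × (1.40/4.90)² = 0.6302 mGy/h
Total = 11.39 + 0.2359 + 0.6302 = 12.26 mGy/h.

12.3 mGy/h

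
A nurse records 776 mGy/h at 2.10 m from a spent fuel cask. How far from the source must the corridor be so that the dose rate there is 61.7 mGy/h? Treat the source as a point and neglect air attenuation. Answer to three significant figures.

Using I₁d₁² = I₂d₂², d₂ = d₁·√(I₁/I₂).
I₁/I₂ = 776/61.7 = 12.58, so d₂ = 2.10 × √12.58 = 7.448 m.

7.45 m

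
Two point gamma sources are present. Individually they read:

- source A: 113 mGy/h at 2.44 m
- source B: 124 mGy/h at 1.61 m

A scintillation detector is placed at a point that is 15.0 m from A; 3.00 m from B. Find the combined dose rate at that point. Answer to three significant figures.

By superposition, sum each source's inverse-square contribution:
A: 113 × (2.44/15.0)² = 2.990 mGy/h
B: 124 × (1.61/3.00)² = 35.71 mGy/h
Total = 2.990 + 35.71 = 38.70 mGy/h.

38.7 mGy/h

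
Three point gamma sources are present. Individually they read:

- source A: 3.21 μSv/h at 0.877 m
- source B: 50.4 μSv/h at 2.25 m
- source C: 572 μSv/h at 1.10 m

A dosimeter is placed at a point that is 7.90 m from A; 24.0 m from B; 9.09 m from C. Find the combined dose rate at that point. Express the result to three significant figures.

Each source contributes Iᵢ·(dᵢ/rᵢ)²; contributions add.
A: 3.21 × (0.877/7.90)² = 0.03956 μSv/h
B: 50.4 × (2.25/24.0)² = 0.4430 μSv/h
C: 572 × (1.10/9.09)² = 8.376 μSv/h
Total = 0.03956 + 0.4430 + 8.376 = 8.859 μSv/h.

8.86 μSv/h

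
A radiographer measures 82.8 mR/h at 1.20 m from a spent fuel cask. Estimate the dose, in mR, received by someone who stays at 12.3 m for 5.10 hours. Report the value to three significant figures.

Applying the 1/r² law, rate at 12.3 m:
82.8 × (1.20/12.3)² = 82.8 × 0.009518 = 0.7881 mR/h.
Dose = rate × time = 0.7881 mR/h × 5.100 h = 4.019 mR.

4.02 mR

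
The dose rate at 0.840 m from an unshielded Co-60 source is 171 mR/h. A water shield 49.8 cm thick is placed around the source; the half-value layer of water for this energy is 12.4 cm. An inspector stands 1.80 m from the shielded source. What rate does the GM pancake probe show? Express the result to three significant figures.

Distance alone: (0.840/1.80)² = 0.2178, so 171 × 0.2178 = 37.24 mR/h.
Shield: 49.8/12.4 = 4.016 half-value layers → attenuation 2^(−4.016) = 0.06181.
Combined: 37.24 × 0.06181 = 2.302 mR/h.

2.30 mR/h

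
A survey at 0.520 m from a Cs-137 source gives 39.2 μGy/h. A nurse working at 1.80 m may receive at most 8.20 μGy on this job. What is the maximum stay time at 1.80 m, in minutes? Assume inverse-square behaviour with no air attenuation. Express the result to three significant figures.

Intensity scales as (d₁/d₂)², so rate at 1.80 m:
39.2 × (0.520/1.80)² = 39.2 × 0.08346 = 3.272 μGy/h.
Stay time = 8.20 μGy ÷ 3.272 μGy/h = 2.506 h = 150.4 min.

150 min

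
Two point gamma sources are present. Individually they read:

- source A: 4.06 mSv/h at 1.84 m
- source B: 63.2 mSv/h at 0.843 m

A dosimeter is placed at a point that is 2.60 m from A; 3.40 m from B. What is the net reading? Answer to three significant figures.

5.92 mSv/h

Each source contributes Iᵢ·(dᵢ/rᵢ)²; contributions add.
A: 4.06 × (1.84/2.60)² = 2.033 mSv/h
B: 63.2 × (0.843/3.40)² = 3.885 mSv/h
Total = 2.033 + 3.885 = 5.918 mSv/h.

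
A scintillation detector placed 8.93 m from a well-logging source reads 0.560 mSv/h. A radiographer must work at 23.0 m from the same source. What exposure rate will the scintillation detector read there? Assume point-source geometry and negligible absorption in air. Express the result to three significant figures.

By the inverse-square law, scaling from 8.93 m to 23.0 m:
(8.93/23.0)² = 0.1507, so 0.560 × 0.1507 = 0.08439 mSv/h.

0.0844 mSv/h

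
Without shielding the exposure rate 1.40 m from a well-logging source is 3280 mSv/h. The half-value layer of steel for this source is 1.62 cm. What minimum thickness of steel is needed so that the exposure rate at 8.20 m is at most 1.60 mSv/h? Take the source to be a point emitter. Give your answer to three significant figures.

9.56 cm

At 8.20 m, distance alone gives 3280 × (1.40/8.20)² = 3280 × 0.02915 = 95.61 mSv/h.
Further attenuation needed: 95.61/1.60 = 59.76.
n = log₂(59.76) = 5.901 half-value layers.
Thickness = 5.901 × 1.62 cm = 9.560 cm.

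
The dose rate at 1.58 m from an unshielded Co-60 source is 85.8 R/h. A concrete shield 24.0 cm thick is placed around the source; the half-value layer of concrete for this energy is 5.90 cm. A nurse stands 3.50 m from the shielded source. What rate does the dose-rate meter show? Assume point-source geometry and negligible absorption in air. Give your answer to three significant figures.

Distance alone: (1.58/3.50)² = 0.2038, so 85.8 × 0.2038 = 17.49 R/h.
Shield: 24.0/5.90 = 4.068 half-value layers → attenuation 2^(−4.068) = 0.05962.
Combined: 17.49 × 0.05962 = 1.043 R/h.

1.04 R/h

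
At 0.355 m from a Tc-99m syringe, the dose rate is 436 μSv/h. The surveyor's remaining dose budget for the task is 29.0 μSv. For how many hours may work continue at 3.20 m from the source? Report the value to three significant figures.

5.40 h

Using I₁d₁² = I₂d₂², rate at 3.20 m:
436 × (0.355/3.20)² = 436 × 0.01231 = 5.367 μSv/h.
Stay time = 29.0 μSv ÷ 5.367 μSv/h = 5.403 h.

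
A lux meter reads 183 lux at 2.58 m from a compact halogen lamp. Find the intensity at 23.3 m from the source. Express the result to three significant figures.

2.24 lux

Applying the 1/r² law, the rate at 23.3 m is
183 × (2.58/23.3)² = 183 × 0.01226 = 2.244 lux.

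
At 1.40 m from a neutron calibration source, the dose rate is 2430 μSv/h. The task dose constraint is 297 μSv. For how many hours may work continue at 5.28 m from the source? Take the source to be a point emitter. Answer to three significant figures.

1.74 h

Using I₁d₁² = I₂d₂², rate at 5.28 m:
(1.40/5.28)² = 0.07031, so 2430 × 0.07031 = 170.9 μSv/h.
Stay time = 297 μSv ÷ 170.9 μSv/h = 1.738 h.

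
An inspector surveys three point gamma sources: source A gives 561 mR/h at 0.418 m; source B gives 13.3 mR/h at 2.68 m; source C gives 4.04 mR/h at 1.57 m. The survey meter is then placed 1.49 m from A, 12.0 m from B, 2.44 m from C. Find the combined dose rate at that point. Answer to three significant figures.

By superposition, sum each source's inverse-square contribution:
A: 561 × (0.418/1.49)² = 44.15 mR/h
B: 13.3 × (2.68/12.0)² = 0.6634 mR/h
C: 4.04 × (1.57/2.44)² = 1.673 mR/h
Total = 44.15 + 0.6634 + 1.673 = 46.49 mR/h.

46.5 mR/h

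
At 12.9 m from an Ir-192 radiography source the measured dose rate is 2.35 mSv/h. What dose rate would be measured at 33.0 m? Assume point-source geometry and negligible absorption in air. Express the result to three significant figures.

Using I₁d₁² = I₂d₂², scaling from 12.9 m to 33.0 m:
(12.9/33.0)² = 0.1528, so 2.35 × 0.1528 = 0.3591 mSv/h.

0.359 mSv/h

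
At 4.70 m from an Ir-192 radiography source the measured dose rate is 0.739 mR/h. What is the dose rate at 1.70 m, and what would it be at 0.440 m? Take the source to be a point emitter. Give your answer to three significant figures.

5.65 mR/h; 84.3 mR/h

Intensity scales as (d₁/d₂)², so
At 1.70 m: 0.739 × (4.70/1.70)² = 0.739 × 7.644 = 5.649 mR/h
At 0.440 m: (1.70/0.440)² = 14.93, so 5.649 × 14.93 = 84.34 mR/h.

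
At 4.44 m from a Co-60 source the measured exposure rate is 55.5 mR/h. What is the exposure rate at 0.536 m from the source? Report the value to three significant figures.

3810 mR/h

Using I₁d₁² = I₂d₂², scaling from 4.44 m to 0.536 m:
55.5 × (4.44/0.536)² = 55.5 × 68.62 = 3808 mR/h.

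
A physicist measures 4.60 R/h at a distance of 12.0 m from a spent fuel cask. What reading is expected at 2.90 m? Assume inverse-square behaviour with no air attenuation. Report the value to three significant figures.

78.8 R/h

Applying the 1/r² law, the rate at 2.90 m is
4.60 × (12.0/2.90)² = 4.60 × 17.12 = 78.75 R/h.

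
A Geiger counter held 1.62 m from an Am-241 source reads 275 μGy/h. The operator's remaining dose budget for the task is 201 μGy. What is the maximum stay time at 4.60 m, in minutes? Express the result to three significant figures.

354 min

Using I₁d₁² = I₂d₂², rate at 4.60 m:
275 × (1.62/4.60)² = 275 × 0.1240 = 34.10 μGy/h.
Stay time = 201 μGy ÷ 34.10 μGy/h = 5.894 h = 353.6 min.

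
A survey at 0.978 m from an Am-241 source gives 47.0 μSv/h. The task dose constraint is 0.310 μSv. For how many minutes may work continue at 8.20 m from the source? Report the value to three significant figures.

By the inverse-square law, rate at 8.20 m:
(0.978/8.20)² = 0.01422, so 47.0 × 0.01422 = 0.6683 μSv/h.
Stay time = 0.310 μSv ÷ 0.6683 μSv/h = 0.4639 h = 27.83 min.

27.8 min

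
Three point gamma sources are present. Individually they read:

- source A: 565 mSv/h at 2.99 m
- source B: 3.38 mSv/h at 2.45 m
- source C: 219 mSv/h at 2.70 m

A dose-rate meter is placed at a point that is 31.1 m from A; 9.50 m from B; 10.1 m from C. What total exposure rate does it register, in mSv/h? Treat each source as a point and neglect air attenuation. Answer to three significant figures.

By superposition, sum each source's inverse-square contribution:
A: 565 × (2.99/31.1)² = 5.222 mSv/h
B: 3.38 × (2.45/9.50)² = 0.2248 mSv/h
C: 219 × (2.70/10.1)² = 15.65 mSv/h
Total = 5.222 + 0.2248 + 15.65 = 21.10 mSv/h.

21.1 mSv/h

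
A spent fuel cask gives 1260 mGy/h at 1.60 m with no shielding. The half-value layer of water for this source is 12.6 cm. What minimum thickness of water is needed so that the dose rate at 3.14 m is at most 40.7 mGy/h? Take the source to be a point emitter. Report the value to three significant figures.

At 3.14 m, distance alone gives 1260 × (1.60/3.14)² = 1260 × 0.2596 = 327.1 mGy/h.
Further attenuation needed: 327.1/40.7 = 8.037.
n = log₂(8.037) = 3.007 half-value layers.
Thickness = 3.007 × 12.6 cm = 37.89 cm.

37.9 cm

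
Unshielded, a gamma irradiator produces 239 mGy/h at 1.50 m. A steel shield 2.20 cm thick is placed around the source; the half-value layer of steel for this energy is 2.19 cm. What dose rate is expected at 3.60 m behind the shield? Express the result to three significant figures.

Distance alone: 239 × (1.50/3.60)² = 239 × 0.1736 = 41.49 mGy/h.
Shield: 2.20/2.19 = 1.005 half-value layers → attenuation 2^(−1.005) = 0.4983.
Combined: 41.49 × 0.4983 = 20.67 mGy/h.

20.7 mGy/h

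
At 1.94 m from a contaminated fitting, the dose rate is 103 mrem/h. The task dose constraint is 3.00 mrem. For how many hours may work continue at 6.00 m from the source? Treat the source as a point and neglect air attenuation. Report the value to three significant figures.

0.279 h

Since intensity falls as 1/r², rate at 6.00 m:
(1.94/6.00)² = 0.1045, so 103 × 0.1045 = 10.76 mrem/h.
Stay time = 3.00 mrem ÷ 10.76 mrem/h = 0.2788 h.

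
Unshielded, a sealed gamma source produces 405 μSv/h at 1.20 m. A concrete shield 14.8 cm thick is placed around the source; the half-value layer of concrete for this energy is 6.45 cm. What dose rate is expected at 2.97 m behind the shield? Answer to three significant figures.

Distance alone: 405 × (1.20/2.97)² = 405 × 0.1632 = 66.10 μSv/h.
Shield: 14.8/6.45 = 2.295 half-value layers → attenuation 2^(−2.295) = 0.2038.
Combined: 66.10 × 0.2038 = 13.47 μSv/h.

13.5 μSv/h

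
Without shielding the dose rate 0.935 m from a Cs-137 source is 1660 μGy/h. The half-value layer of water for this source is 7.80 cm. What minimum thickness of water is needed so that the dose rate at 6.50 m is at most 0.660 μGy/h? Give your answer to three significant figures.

At 6.50 m, distance alone gives 1660 × (0.935/6.50)² = 1660 × 0.02069 = 34.35 μGy/h.
Further attenuation needed: 34.35/0.660 = 52.05.
n = log₂(52.05) = 5.702 half-value layers.
Thickness = 5.702 × 7.80 cm = 44.48 cm.

44.5 cm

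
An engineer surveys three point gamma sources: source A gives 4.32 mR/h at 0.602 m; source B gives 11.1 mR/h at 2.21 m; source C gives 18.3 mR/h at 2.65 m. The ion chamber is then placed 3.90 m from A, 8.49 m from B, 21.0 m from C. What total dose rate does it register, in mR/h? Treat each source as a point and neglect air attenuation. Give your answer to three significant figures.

1.15 mR/h

By superposition, sum each source's inverse-square contribution:
A: 4.32 × (0.602/3.90)² = 0.1029 mR/h
B: 11.1 × (2.21/8.49)² = 0.7521 mR/h
C: 18.3 × (2.65/21.0)² = 0.2914 mR/h
Total = 0.1029 + 0.7521 + 0.2914 = 1.146 mR/h.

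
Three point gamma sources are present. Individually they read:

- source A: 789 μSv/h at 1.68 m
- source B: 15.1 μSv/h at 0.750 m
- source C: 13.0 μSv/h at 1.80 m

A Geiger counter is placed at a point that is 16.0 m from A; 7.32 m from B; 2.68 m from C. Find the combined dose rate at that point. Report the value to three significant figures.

14.7 μSv/h

By superposition, sum each source's inverse-square contribution:
A: 789 × (1.68/16.0)² = 8.699 μSv/h
B: 15.1 × (0.750/7.32)² = 0.1585 μSv/h
C: 13.0 × (1.80/2.68)² = 5.864 μSv/h
Total = 8.699 + 0.1585 + 5.864 = 14.72 μSv/h.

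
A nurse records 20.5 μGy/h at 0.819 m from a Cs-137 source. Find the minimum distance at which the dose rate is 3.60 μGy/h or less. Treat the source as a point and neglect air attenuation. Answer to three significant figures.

Applying the 1/r² law, d₂ = d₁·√(I₁/I₂).
I₁/I₂ = 20.5/3.60 = 5.694, so d₂ = 0.819 × √5.694 = 1.954 m.

1.95 m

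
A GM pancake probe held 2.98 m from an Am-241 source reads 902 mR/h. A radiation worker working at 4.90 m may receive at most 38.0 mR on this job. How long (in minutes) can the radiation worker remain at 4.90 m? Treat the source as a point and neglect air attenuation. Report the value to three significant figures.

By the inverse-square law, rate at 4.90 m:
902 × (2.98/4.90)² = 902 × 0.3699 = 333.6 mR/h.
Stay time = 38.0 mR ÷ 333.6 mR/h = 0.1139 h = 6.834 min.

6.83 min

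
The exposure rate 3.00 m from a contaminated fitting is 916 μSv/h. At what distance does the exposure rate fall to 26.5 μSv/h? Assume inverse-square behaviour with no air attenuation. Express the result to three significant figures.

Since intensity falls as 1/r², d₂ = d₁·√(I₁/I₂).
I₁/I₂ = 916/26.5 = 34.57, so d₂ = 3.00 × √34.57 = 17.64 m.

17.6 m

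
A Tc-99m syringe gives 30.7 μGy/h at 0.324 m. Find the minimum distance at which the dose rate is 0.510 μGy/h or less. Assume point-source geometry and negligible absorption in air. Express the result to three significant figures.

Since intensity falls as 1/r², d₂ = d₁·√(I₁/I₂).
I₁/I₂ = 30.7/0.510 = 60.20, so d₂ = 0.324 × √60.20 = 2.514 m.

2.51 m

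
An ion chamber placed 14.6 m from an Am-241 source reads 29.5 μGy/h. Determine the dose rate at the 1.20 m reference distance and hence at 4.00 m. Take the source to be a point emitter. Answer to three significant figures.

By the inverse-square law,
At 1.20 m: (14.6/1.20)² = 148.0, so 29.5 × 148.0 = 4366 μGy/h
At 4.00 m: 4366 × (1.20/4.00)² = 4366 × 0.09000 = 392.9 μGy/h.

4370 μGy/h; 393 μGy/h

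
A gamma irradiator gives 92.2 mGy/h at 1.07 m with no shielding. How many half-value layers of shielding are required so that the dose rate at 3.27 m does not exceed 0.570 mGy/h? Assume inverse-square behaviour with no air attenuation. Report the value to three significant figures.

4.11 half-value layers

At 3.27 m, distance alone gives 92.2 × (1.07/3.27)² = 92.2 × 0.1071 = 9.875 mGy/h.
Further attenuation needed: 9.875/0.570 = 17.32.
n = log₂(17.32) = 4.114 half-value layers.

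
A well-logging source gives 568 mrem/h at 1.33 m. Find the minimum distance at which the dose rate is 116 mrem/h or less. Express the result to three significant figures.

2.94 m

By the inverse-square law, d₂ = d₁·√(I₁/I₂).
I₁/I₂ = 568/116 = 4.897, so d₂ = 1.33 × √4.897 = 2.943 m.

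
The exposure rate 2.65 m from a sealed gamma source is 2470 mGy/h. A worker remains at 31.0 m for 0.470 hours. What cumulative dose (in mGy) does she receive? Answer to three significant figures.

Intensity scales as (d₁/d₂)², so rate at 31.0 m:
(2.65/31.0)² = 0.007307, so 2470 × 0.007307 = 18.05 mGy/h.
Dose = rate × time = 18.05 mGy/h × 0.4700 h = 8.483 mGy.

8.48 mGy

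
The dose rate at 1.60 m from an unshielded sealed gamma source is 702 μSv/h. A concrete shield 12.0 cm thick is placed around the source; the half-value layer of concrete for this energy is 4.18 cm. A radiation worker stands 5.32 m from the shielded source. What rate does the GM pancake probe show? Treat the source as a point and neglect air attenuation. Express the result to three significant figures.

Distance alone: (1.60/5.32)² = 0.09045, so 702 × 0.09045 = 63.50 μSv/h.
Shield: 12.0/4.18 = 2.871 half-value layers → attenuation 2^(−2.871) = 0.1367.
Combined: 63.50 × 0.1367 = 8.680 μSv/h.

8.68 μSv/h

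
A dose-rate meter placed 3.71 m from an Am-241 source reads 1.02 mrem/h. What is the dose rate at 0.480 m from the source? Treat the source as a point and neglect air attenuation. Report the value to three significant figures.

Using I₁d₁² = I₂d₂², scaling from 3.71 m to 0.480 m:
(3.71/0.480)² = 59.74, so 1.02 × 59.74 = 60.93 mrem/h.

60.9 mrem/h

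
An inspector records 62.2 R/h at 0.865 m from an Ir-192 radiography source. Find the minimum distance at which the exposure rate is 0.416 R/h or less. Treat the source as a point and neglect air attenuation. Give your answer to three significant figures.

10.6 m

By the inverse-square law, d₂ = d₁·√(I₁/I₂).
I₁/I₂ = 62.2/0.416 = 149.5, so d₂ = 0.865 × √149.5 = 10.58 m.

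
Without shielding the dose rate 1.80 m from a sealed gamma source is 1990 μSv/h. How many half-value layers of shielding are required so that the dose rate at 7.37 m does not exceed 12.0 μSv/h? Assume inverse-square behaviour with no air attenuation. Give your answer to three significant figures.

At 7.37 m, distance alone gives 1990 × (1.80/7.37)² = 1990 × 0.05965 = 118.7 μSv/h.
Further attenuation needed: 118.7/12.0 = 9.892.
n = log₂(9.892) = 3.306 half-value layers.

3.31 half-value layers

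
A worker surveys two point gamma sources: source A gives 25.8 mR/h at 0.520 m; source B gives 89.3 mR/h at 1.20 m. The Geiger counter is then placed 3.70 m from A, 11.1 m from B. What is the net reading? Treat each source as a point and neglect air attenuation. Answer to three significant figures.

By superposition, sum each source's inverse-square contribution:
A: 25.8 × (0.520/3.70)² = 0.5096 mR/h
B: 89.3 × (1.20/11.1)² = 1.044 mR/h
Total = 0.5096 + 1.044 = 1.554 mR/h.

1.55 mR/h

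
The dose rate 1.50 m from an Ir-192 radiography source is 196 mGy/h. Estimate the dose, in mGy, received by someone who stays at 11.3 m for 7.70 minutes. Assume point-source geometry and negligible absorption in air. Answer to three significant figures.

0.443 mGy

Using I₁d₁² = I₂d₂², rate at 11.3 m:
(1.50/11.3)² = 0.01762, so 196 × 0.01762 = 3.454 mGy/h.
Dose = rate × time = 3.454 mGy/h × 0.1283 h = 0.4431 mGy.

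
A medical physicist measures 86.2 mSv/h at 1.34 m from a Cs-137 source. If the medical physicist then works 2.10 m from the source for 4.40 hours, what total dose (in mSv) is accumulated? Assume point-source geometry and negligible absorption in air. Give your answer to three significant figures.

Since intensity falls as 1/r², rate at 2.10 m:
(1.34/2.10)² = 0.4072, so 86.2 × 0.4072 = 35.10 mSv/h.
Dose = rate × time = 35.10 mSv/h × 4.400 h = 154.4 mSv.

154 mSv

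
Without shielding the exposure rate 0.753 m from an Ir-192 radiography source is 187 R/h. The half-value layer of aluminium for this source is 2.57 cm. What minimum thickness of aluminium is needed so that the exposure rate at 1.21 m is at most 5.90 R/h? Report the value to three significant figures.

9.30 cm

At 1.21 m, distance alone gives (0.753/1.21)² = 0.3873, so 187 × 0.3873 = 72.43 R/h.
Further attenuation needed: 72.43/5.90 = 12.28.
n = log₂(12.28) = 3.618 half-value layers.
Thickness = 3.618 × 2.57 cm = 9.298 cm.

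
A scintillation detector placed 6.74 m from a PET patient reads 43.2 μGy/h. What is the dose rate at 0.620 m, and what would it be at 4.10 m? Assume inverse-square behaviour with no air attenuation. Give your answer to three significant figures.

5110 μGy/h; 117 μGy/h

By the inverse-square law,
At 0.620 m: 43.2 × (6.74/0.620)² = 43.2 × 118.2 = 5106 μGy/h
At 4.10 m: 5106 × (0.620/4.10)² = 5106 × 0.02287 = 116.8 μGy/h.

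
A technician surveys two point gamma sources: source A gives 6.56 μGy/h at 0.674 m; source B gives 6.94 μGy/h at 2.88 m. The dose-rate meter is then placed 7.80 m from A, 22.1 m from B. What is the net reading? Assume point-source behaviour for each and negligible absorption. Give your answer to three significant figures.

0.167 μGy/h

Each source contributes Iᵢ·(dᵢ/rᵢ)²; contributions add.
A: 6.56 × (0.674/7.80)² = 0.04898 μGy/h
B: 6.94 × (2.88/22.1)² = 0.1179 μGy/h
Total = 0.04898 + 0.1179 = 0.1669 μGy/h.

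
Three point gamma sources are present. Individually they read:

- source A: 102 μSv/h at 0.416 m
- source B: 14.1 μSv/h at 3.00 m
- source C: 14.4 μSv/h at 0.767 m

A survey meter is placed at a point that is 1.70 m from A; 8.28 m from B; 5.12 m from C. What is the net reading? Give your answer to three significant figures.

8.28 μSv/h

Each source contributes Iᵢ·(dᵢ/rᵢ)²; contributions add.
A: 102 × (0.416/1.70)² = 6.108 μSv/h
B: 14.1 × (3.00/8.28)² = 1.851 μSv/h
C: 14.4 × (0.767/5.12)² = 0.3232 μSv/h
Total = 6.108 + 1.851 + 0.3232 = 8.282 μSv/h.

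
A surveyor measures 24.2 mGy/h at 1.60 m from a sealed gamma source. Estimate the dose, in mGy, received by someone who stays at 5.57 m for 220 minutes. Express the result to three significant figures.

7.32 mGy

By the inverse-square law, rate at 5.57 m:
24.2 × (1.60/5.57)² = 24.2 × 0.08251 = 1.997 mGy/h.
Dose = rate × time = 1.997 mGy/h × 3.667 h = 7.323 mGy.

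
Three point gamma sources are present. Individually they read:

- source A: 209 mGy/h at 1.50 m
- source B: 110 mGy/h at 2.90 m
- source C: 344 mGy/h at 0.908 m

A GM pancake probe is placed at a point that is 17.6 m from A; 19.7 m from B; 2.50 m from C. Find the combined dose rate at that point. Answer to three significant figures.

49.3 mGy/h

By superposition, sum each source's inverse-square contribution:
A: 209 × (1.50/17.6)² = 1.518 mGy/h
B: 110 × (2.90/19.7)² = 2.384 mGy/h
C: 344 × (0.908/2.50)² = 45.38 mGy/h
Total = 1.518 + 2.384 + 45.38 = 49.28 mGy/h.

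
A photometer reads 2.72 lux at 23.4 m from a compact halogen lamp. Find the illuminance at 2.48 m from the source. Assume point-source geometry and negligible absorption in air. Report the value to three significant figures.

Since intensity falls as 1/r², the rate at 2.48 m is
2.72 × (23.4/2.48)² = 2.72 × 89.03 = 242.2 lux.

242 lux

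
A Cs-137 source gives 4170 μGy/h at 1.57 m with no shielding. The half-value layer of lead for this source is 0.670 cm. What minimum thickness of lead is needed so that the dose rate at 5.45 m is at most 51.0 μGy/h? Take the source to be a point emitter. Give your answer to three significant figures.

1.85 cm

At 5.45 m, distance alone gives 4170 × (1.57/5.45)² = 4170 × 0.08299 = 346.1 μGy/h.
Further attenuation needed: 346.1/51.0 = 6.786.
n = log₂(6.786) = 2.763 half-value layers.
Thickness = 2.763 × 0.670 cm = 1.851 cm.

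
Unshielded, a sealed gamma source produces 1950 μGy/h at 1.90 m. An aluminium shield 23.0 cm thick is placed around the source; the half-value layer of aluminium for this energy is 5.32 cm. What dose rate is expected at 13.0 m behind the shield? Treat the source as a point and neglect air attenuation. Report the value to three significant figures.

Distance alone: (1.90/13.0)² = 0.02136, so 1950 × 0.02136 = 41.65 μGy/h.
Shield: 23.0/5.32 = 4.323 half-value layers → attenuation 2^(−4.323) = 0.04996.
Combined: 41.65 × 0.04996 = 2.081 μGy/h.

2.08 μGy/h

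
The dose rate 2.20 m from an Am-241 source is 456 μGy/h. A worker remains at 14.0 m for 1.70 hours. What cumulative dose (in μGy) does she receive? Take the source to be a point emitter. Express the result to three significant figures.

By the inverse-square law, rate at 14.0 m:
456 × (2.20/14.0)² = 456 × 0.02469 = 11.26 μGy/h.
Dose = rate × time = 11.26 μGy/h × 1.700 h = 19.14 μGy.

19.1 μGy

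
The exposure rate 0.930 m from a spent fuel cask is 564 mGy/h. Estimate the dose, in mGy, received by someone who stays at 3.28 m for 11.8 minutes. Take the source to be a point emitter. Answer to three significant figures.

8.92 mGy

Since intensity falls as 1/r², rate at 3.28 m:
(0.930/3.28)² = 0.08039, so 564 × 0.08039 = 45.34 mGy/h.
Dose = rate × time = 45.34 mGy/h × 0.1967 h = 8.918 mGy.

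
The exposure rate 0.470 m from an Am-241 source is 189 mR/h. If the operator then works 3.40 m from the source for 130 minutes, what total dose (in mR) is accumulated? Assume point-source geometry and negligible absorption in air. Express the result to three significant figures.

Intensity scales as (d₁/d₂)², so rate at 3.40 m:
(0.470/3.40)² = 0.01911, so 189 × 0.01911 = 3.612 mR/h.
Dose = rate × time = 3.612 mR/h × 2.167 h = 7.827 mR.

7.83 mR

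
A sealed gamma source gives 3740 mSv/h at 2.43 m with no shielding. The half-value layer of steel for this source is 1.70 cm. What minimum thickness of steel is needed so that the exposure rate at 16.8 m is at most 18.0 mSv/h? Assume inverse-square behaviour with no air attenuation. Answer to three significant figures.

3.60 cm

At 16.8 m, distance alone gives (2.43/16.8)² = 0.02092, so 3740 × 0.02092 = 78.24 mSv/h.
Further attenuation needed: 78.24/18.0 = 4.347.
n = log₂(4.347) = 2.120 half-value layers.
Thickness = 2.120 × 1.70 cm = 3.604 cm.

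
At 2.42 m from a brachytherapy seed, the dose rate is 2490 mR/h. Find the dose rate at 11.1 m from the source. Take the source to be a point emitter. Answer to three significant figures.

118 mR/h

Since intensity falls as 1/r², the rate at 11.1 m is
(2.42/11.1)² = 0.04753, so 2490 × 0.04753 = 118.3 mR/h.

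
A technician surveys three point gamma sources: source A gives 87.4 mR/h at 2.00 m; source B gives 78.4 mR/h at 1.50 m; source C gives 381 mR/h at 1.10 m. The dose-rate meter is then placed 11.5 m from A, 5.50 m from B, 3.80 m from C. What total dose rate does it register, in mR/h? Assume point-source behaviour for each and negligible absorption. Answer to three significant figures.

By superposition, sum each source's inverse-square contribution:
A: 87.4 × (2.00/11.5)² = 2.643 mR/h
B: 78.4 × (1.50/5.50)² = 5.831 mR/h
C: 381 × (1.10/3.80)² = 31.93 mR/h
Total = 2.643 + 5.831 + 31.93 = 40.40 mR/h.

40.4 mR/h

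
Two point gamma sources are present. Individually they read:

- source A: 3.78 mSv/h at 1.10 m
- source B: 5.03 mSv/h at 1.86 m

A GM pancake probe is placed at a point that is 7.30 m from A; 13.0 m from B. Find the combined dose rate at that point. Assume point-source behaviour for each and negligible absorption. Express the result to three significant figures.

Each source contributes Iᵢ·(dᵢ/rᵢ)²; contributions add.
A: 3.78 × (1.10/7.30)² = 0.08583 mSv/h
B: 5.03 × (1.86/13.0)² = 0.1030 mSv/h
Total = 0.08583 + 0.1030 = 0.1888 mSv/h.

0.189 mSv/h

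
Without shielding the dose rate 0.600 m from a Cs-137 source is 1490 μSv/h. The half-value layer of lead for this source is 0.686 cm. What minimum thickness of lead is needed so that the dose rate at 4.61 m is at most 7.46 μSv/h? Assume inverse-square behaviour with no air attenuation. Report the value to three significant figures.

At 4.61 m, distance alone gives 1490 × (0.600/4.61)² = 1490 × 0.01694 = 25.24 μSv/h.
Further attenuation needed: 25.24/7.46 = 3.383.
n = log₂(3.383) = 1.758 half-value layers.
Thickness = 1.758 × 0.686 cm = 1.206 cm.

1.21 cm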